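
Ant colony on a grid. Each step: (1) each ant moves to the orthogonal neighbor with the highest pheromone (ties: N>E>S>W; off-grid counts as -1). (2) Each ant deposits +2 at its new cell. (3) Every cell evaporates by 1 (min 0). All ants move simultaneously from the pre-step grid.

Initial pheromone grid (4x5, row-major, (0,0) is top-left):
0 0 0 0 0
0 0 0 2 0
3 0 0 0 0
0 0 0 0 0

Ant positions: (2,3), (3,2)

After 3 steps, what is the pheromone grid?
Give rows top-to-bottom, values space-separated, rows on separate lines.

After step 1: ants at (1,3),(2,2)
  0 0 0 0 0
  0 0 0 3 0
  2 0 1 0 0
  0 0 0 0 0
After step 2: ants at (0,3),(1,2)
  0 0 0 1 0
  0 0 1 2 0
  1 0 0 0 0
  0 0 0 0 0
After step 3: ants at (1,3),(1,3)
  0 0 0 0 0
  0 0 0 5 0
  0 0 0 0 0
  0 0 0 0 0

0 0 0 0 0
0 0 0 5 0
0 0 0 0 0
0 0 0 0 0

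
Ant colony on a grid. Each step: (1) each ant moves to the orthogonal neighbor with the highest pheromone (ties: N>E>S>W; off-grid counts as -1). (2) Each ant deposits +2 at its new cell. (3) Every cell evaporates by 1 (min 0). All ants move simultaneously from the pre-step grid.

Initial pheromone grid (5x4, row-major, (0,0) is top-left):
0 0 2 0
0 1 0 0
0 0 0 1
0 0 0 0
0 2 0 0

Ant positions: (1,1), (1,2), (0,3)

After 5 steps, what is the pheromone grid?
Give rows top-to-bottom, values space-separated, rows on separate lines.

After step 1: ants at (0,1),(0,2),(0,2)
  0 1 5 0
  0 0 0 0
  0 0 0 0
  0 0 0 0
  0 1 0 0
After step 2: ants at (0,2),(0,1),(0,1)
  0 4 6 0
  0 0 0 0
  0 0 0 0
  0 0 0 0
  0 0 0 0
After step 3: ants at (0,1),(0,2),(0,2)
  0 5 9 0
  0 0 0 0
  0 0 0 0
  0 0 0 0
  0 0 0 0
After step 4: ants at (0,2),(0,1),(0,1)
  0 8 10 0
  0 0 0 0
  0 0 0 0
  0 0 0 0
  0 0 0 0
After step 5: ants at (0,1),(0,2),(0,2)
  0 9 13 0
  0 0 0 0
  0 0 0 0
  0 0 0 0
  0 0 0 0

0 9 13 0
0 0 0 0
0 0 0 0
0 0 0 0
0 0 0 0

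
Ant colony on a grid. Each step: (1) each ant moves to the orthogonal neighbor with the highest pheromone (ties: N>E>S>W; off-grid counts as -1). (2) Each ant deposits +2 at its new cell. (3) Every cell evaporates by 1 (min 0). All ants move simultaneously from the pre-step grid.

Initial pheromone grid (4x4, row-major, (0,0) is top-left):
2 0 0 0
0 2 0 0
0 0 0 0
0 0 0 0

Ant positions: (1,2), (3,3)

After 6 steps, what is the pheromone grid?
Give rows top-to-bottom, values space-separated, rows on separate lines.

After step 1: ants at (1,1),(2,3)
  1 0 0 0
  0 3 0 0
  0 0 0 1
  0 0 0 0
After step 2: ants at (0,1),(1,3)
  0 1 0 0
  0 2 0 1
  0 0 0 0
  0 0 0 0
After step 3: ants at (1,1),(0,3)
  0 0 0 1
  0 3 0 0
  0 0 0 0
  0 0 0 0
After step 4: ants at (0,1),(1,3)
  0 1 0 0
  0 2 0 1
  0 0 0 0
  0 0 0 0
After step 5: ants at (1,1),(0,3)
  0 0 0 1
  0 3 0 0
  0 0 0 0
  0 0 0 0
After step 6: ants at (0,1),(1,3)
  0 1 0 0
  0 2 0 1
  0 0 0 0
  0 0 0 0

0 1 0 0
0 2 0 1
0 0 0 0
0 0 0 0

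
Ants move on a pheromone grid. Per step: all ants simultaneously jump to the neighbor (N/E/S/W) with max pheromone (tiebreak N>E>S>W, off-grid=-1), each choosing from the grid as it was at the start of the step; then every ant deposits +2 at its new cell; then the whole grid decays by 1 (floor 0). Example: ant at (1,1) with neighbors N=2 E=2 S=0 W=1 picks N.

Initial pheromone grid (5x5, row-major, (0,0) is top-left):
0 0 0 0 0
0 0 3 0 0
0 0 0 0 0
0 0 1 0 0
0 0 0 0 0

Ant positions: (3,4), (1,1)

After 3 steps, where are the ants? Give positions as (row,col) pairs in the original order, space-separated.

Step 1: ant0:(3,4)->N->(2,4) | ant1:(1,1)->E->(1,2)
  grid max=4 at (1,2)
Step 2: ant0:(2,4)->N->(1,4) | ant1:(1,2)->N->(0,2)
  grid max=3 at (1,2)
Step 3: ant0:(1,4)->N->(0,4) | ant1:(0,2)->S->(1,2)
  grid max=4 at (1,2)

(0,4) (1,2)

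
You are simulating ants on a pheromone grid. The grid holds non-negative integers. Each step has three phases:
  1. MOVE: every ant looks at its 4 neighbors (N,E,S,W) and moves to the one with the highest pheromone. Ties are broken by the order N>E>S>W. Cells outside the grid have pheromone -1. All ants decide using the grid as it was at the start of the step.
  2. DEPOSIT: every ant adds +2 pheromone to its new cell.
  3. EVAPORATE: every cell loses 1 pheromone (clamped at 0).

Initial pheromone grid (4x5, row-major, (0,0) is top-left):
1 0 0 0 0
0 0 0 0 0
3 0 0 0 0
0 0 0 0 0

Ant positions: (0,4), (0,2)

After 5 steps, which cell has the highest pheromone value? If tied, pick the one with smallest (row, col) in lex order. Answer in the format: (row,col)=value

Answer: (1,4)=5

Derivation:
Step 1: ant0:(0,4)->S->(1,4) | ant1:(0,2)->E->(0,3)
  grid max=2 at (2,0)
Step 2: ant0:(1,4)->N->(0,4) | ant1:(0,3)->E->(0,4)
  grid max=3 at (0,4)
Step 3: ant0:(0,4)->S->(1,4) | ant1:(0,4)->S->(1,4)
  grid max=3 at (1,4)
Step 4: ant0:(1,4)->N->(0,4) | ant1:(1,4)->N->(0,4)
  grid max=5 at (0,4)
Step 5: ant0:(0,4)->S->(1,4) | ant1:(0,4)->S->(1,4)
  grid max=5 at (1,4)
Final grid:
  0 0 0 0 4
  0 0 0 0 5
  0 0 0 0 0
  0 0 0 0 0
Max pheromone 5 at (1,4)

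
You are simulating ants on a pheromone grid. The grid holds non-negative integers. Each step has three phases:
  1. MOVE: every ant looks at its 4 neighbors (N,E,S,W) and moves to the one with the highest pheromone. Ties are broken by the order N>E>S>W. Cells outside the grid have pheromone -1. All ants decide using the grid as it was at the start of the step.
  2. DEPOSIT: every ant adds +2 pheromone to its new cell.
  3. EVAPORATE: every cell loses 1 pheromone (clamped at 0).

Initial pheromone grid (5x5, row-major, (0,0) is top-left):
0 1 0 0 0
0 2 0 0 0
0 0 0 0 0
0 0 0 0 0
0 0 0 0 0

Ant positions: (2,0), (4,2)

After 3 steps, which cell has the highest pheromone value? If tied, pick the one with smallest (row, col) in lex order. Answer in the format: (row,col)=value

Step 1: ant0:(2,0)->N->(1,0) | ant1:(4,2)->N->(3,2)
  grid max=1 at (1,0)
Step 2: ant0:(1,0)->E->(1,1) | ant1:(3,2)->N->(2,2)
  grid max=2 at (1,1)
Step 3: ant0:(1,1)->N->(0,1) | ant1:(2,2)->N->(1,2)
  grid max=1 at (0,1)
Final grid:
  0 1 0 0 0
  0 1 1 0 0
  0 0 0 0 0
  0 0 0 0 0
  0 0 0 0 0
Max pheromone 1 at (0,1)

Answer: (0,1)=1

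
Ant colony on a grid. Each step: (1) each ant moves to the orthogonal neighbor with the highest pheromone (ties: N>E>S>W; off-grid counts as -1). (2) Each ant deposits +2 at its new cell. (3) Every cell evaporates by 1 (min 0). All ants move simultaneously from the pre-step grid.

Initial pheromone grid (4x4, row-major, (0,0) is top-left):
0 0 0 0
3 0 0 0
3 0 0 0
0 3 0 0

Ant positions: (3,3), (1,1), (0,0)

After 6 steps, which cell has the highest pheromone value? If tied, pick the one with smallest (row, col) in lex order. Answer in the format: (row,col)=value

Answer: (1,0)=9

Derivation:
Step 1: ant0:(3,3)->N->(2,3) | ant1:(1,1)->W->(1,0) | ant2:(0,0)->S->(1,0)
  grid max=6 at (1,0)
Step 2: ant0:(2,3)->N->(1,3) | ant1:(1,0)->S->(2,0) | ant2:(1,0)->S->(2,0)
  grid max=5 at (1,0)
Step 3: ant0:(1,3)->N->(0,3) | ant1:(2,0)->N->(1,0) | ant2:(2,0)->N->(1,0)
  grid max=8 at (1,0)
Step 4: ant0:(0,3)->S->(1,3) | ant1:(1,0)->S->(2,0) | ant2:(1,0)->S->(2,0)
  grid max=7 at (1,0)
Step 5: ant0:(1,3)->N->(0,3) | ant1:(2,0)->N->(1,0) | ant2:(2,0)->N->(1,0)
  grid max=10 at (1,0)
Step 6: ant0:(0,3)->S->(1,3) | ant1:(1,0)->S->(2,0) | ant2:(1,0)->S->(2,0)
  grid max=9 at (1,0)
Final grid:
  0 0 0 0
  9 0 0 1
  9 0 0 0
  0 0 0 0
Max pheromone 9 at (1,0)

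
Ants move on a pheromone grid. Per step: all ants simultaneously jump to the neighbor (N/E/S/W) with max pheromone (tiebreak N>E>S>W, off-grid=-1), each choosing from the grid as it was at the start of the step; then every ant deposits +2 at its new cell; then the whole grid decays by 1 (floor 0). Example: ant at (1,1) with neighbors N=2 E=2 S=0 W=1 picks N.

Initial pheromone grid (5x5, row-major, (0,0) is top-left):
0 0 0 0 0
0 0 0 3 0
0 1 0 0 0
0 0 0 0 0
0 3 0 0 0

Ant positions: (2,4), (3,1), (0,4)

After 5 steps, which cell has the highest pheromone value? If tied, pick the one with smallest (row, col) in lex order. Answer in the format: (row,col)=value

Answer: (1,4)=7

Derivation:
Step 1: ant0:(2,4)->N->(1,4) | ant1:(3,1)->S->(4,1) | ant2:(0,4)->S->(1,4)
  grid max=4 at (4,1)
Step 2: ant0:(1,4)->W->(1,3) | ant1:(4,1)->N->(3,1) | ant2:(1,4)->W->(1,3)
  grid max=5 at (1,3)
Step 3: ant0:(1,3)->E->(1,4) | ant1:(3,1)->S->(4,1) | ant2:(1,3)->E->(1,4)
  grid max=5 at (1,4)
Step 4: ant0:(1,4)->W->(1,3) | ant1:(4,1)->N->(3,1) | ant2:(1,4)->W->(1,3)
  grid max=7 at (1,3)
Step 5: ant0:(1,3)->E->(1,4) | ant1:(3,1)->S->(4,1) | ant2:(1,3)->E->(1,4)
  grid max=7 at (1,4)
Final grid:
  0 0 0 0 0
  0 0 0 6 7
  0 0 0 0 0
  0 0 0 0 0
  0 4 0 0 0
Max pheromone 7 at (1,4)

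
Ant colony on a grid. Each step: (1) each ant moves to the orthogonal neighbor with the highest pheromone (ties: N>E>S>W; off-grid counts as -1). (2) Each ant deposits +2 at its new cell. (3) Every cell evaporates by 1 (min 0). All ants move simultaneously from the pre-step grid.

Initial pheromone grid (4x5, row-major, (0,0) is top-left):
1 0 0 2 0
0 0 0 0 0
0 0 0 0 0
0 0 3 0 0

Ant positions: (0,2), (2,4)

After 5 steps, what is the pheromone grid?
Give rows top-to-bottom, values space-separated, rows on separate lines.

After step 1: ants at (0,3),(1,4)
  0 0 0 3 0
  0 0 0 0 1
  0 0 0 0 0
  0 0 2 0 0
After step 2: ants at (0,4),(0,4)
  0 0 0 2 3
  0 0 0 0 0
  0 0 0 0 0
  0 0 1 0 0
After step 3: ants at (0,3),(0,3)
  0 0 0 5 2
  0 0 0 0 0
  0 0 0 0 0
  0 0 0 0 0
After step 4: ants at (0,4),(0,4)
  0 0 0 4 5
  0 0 0 0 0
  0 0 0 0 0
  0 0 0 0 0
After step 5: ants at (0,3),(0,3)
  0 0 0 7 4
  0 0 0 0 0
  0 0 0 0 0
  0 0 0 0 0

0 0 0 7 4
0 0 0 0 0
0 0 0 0 0
0 0 0 0 0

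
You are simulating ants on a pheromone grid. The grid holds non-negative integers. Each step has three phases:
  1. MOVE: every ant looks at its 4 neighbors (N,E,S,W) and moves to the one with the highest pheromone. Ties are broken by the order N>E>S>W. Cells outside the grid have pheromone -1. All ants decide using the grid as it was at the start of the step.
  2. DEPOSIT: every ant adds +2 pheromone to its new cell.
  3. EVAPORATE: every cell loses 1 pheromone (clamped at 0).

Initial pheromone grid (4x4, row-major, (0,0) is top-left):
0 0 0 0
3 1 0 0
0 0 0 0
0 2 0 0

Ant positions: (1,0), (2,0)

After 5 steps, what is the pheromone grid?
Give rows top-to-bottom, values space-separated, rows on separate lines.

After step 1: ants at (1,1),(1,0)
  0 0 0 0
  4 2 0 0
  0 0 0 0
  0 1 0 0
After step 2: ants at (1,0),(1,1)
  0 0 0 0
  5 3 0 0
  0 0 0 0
  0 0 0 0
After step 3: ants at (1,1),(1,0)
  0 0 0 0
  6 4 0 0
  0 0 0 0
  0 0 0 0
After step 4: ants at (1,0),(1,1)
  0 0 0 0
  7 5 0 0
  0 0 0 0
  0 0 0 0
After step 5: ants at (1,1),(1,0)
  0 0 0 0
  8 6 0 0
  0 0 0 0
  0 0 0 0

0 0 0 0
8 6 0 0
0 0 0 0
0 0 0 0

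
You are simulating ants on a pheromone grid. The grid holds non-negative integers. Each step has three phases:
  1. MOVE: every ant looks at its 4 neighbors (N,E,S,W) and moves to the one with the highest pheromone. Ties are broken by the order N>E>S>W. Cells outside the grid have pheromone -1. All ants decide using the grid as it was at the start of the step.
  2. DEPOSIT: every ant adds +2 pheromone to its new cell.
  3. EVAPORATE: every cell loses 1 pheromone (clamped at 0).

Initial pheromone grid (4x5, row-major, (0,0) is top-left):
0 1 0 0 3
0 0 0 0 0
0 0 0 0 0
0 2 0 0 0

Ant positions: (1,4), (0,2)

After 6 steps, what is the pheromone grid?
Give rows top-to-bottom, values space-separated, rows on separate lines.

After step 1: ants at (0,4),(0,1)
  0 2 0 0 4
  0 0 0 0 0
  0 0 0 0 0
  0 1 0 0 0
After step 2: ants at (1,4),(0,2)
  0 1 1 0 3
  0 0 0 0 1
  0 0 0 0 0
  0 0 0 0 0
After step 3: ants at (0,4),(0,1)
  0 2 0 0 4
  0 0 0 0 0
  0 0 0 0 0
  0 0 0 0 0
After step 4: ants at (1,4),(0,2)
  0 1 1 0 3
  0 0 0 0 1
  0 0 0 0 0
  0 0 0 0 0
After step 5: ants at (0,4),(0,1)
  0 2 0 0 4
  0 0 0 0 0
  0 0 0 0 0
  0 0 0 0 0
After step 6: ants at (1,4),(0,2)
  0 1 1 0 3
  0 0 0 0 1
  0 0 0 0 0
  0 0 0 0 0

0 1 1 0 3
0 0 0 0 1
0 0 0 0 0
0 0 0 0 0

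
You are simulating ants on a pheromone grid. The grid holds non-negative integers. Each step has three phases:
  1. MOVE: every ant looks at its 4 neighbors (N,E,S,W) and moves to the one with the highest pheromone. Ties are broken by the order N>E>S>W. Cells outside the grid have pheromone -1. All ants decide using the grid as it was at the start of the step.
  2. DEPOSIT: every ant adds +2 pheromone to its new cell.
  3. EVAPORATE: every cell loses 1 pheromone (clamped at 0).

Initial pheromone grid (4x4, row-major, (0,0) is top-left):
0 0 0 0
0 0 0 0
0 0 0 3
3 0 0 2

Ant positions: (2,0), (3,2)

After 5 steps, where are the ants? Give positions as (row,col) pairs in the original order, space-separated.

Step 1: ant0:(2,0)->S->(3,0) | ant1:(3,2)->E->(3,3)
  grid max=4 at (3,0)
Step 2: ant0:(3,0)->N->(2,0) | ant1:(3,3)->N->(2,3)
  grid max=3 at (2,3)
Step 3: ant0:(2,0)->S->(3,0) | ant1:(2,3)->S->(3,3)
  grid max=4 at (3,0)
Step 4: ant0:(3,0)->N->(2,0) | ant1:(3,3)->N->(2,3)
  grid max=3 at (2,3)
Step 5: ant0:(2,0)->S->(3,0) | ant1:(2,3)->S->(3,3)
  grid max=4 at (3,0)

(3,0) (3,3)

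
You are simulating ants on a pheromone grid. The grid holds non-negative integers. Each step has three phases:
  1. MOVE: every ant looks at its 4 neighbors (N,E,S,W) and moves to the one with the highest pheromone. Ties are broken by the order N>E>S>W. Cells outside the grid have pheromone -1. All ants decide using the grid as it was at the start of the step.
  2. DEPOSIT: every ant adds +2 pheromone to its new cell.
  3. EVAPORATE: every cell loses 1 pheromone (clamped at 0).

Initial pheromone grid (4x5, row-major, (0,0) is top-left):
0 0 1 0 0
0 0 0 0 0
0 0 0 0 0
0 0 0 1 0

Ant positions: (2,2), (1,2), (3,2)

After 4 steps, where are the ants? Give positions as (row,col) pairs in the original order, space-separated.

Step 1: ant0:(2,2)->N->(1,2) | ant1:(1,2)->N->(0,2) | ant2:(3,2)->E->(3,3)
  grid max=2 at (0,2)
Step 2: ant0:(1,2)->N->(0,2) | ant1:(0,2)->S->(1,2) | ant2:(3,3)->N->(2,3)
  grid max=3 at (0,2)
Step 3: ant0:(0,2)->S->(1,2) | ant1:(1,2)->N->(0,2) | ant2:(2,3)->S->(3,3)
  grid max=4 at (0,2)
Step 4: ant0:(1,2)->N->(0,2) | ant1:(0,2)->S->(1,2) | ant2:(3,3)->N->(2,3)
  grid max=5 at (0,2)

(0,2) (1,2) (2,3)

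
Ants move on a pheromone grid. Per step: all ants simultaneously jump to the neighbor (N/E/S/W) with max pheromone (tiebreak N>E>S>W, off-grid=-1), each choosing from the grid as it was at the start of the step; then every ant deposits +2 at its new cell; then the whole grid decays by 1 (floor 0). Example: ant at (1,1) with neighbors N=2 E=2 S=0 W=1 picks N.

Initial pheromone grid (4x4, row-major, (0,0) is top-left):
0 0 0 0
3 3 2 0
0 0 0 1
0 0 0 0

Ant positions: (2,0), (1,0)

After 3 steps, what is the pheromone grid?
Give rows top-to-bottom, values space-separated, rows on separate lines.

After step 1: ants at (1,0),(1,1)
  0 0 0 0
  4 4 1 0
  0 0 0 0
  0 0 0 0
After step 2: ants at (1,1),(1,0)
  0 0 0 0
  5 5 0 0
  0 0 0 0
  0 0 0 0
After step 3: ants at (1,0),(1,1)
  0 0 0 0
  6 6 0 0
  0 0 0 0
  0 0 0 0

0 0 0 0
6 6 0 0
0 0 0 0
0 0 0 0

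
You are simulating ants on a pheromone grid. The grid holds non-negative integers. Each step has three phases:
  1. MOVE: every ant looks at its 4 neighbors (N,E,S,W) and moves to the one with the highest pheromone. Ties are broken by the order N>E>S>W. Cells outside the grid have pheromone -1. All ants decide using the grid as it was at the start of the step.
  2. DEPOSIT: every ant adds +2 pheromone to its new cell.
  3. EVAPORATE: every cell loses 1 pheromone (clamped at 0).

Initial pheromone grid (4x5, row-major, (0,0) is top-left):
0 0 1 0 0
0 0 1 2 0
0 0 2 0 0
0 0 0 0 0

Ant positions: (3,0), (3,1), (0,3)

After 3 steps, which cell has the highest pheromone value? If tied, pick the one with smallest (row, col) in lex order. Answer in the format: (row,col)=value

Answer: (1,3)=3

Derivation:
Step 1: ant0:(3,0)->N->(2,0) | ant1:(3,1)->N->(2,1) | ant2:(0,3)->S->(1,3)
  grid max=3 at (1,3)
Step 2: ant0:(2,0)->E->(2,1) | ant1:(2,1)->E->(2,2) | ant2:(1,3)->N->(0,3)
  grid max=2 at (1,3)
Step 3: ant0:(2,1)->E->(2,2) | ant1:(2,2)->W->(2,1) | ant2:(0,3)->S->(1,3)
  grid max=3 at (1,3)
Final grid:
  0 0 0 0 0
  0 0 0 3 0
  0 3 3 0 0
  0 0 0 0 0
Max pheromone 3 at (1,3)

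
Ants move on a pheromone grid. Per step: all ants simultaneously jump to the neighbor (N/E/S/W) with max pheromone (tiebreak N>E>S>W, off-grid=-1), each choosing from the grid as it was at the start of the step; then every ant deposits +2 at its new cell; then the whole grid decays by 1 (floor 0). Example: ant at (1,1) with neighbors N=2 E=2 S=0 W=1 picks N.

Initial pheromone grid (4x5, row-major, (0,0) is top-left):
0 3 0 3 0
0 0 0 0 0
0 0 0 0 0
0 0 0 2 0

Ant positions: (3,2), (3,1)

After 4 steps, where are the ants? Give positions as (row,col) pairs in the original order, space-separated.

Step 1: ant0:(3,2)->E->(3,3) | ant1:(3,1)->N->(2,1)
  grid max=3 at (3,3)
Step 2: ant0:(3,3)->N->(2,3) | ant1:(2,1)->N->(1,1)
  grid max=2 at (3,3)
Step 3: ant0:(2,3)->S->(3,3) | ant1:(1,1)->N->(0,1)
  grid max=3 at (3,3)
Step 4: ant0:(3,3)->N->(2,3) | ant1:(0,1)->E->(0,2)
  grid max=2 at (3,3)

(2,3) (0,2)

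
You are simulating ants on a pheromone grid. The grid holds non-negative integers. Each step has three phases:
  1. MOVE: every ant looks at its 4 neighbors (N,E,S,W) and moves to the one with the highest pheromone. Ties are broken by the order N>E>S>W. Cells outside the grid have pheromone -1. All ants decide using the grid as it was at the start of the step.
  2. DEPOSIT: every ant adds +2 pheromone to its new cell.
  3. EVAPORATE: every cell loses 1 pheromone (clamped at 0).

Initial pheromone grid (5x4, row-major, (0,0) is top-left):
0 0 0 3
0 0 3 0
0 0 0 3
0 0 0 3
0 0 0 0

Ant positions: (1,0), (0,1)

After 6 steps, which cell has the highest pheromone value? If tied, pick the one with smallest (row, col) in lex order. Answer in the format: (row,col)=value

Answer: (0,3)=7

Derivation:
Step 1: ant0:(1,0)->N->(0,0) | ant1:(0,1)->E->(0,2)
  grid max=2 at (0,3)
Step 2: ant0:(0,0)->E->(0,1) | ant1:(0,2)->E->(0,3)
  grid max=3 at (0,3)
Step 3: ant0:(0,1)->E->(0,2) | ant1:(0,3)->S->(1,3)
  grid max=2 at (0,3)
Step 4: ant0:(0,2)->E->(0,3) | ant1:(1,3)->N->(0,3)
  grid max=5 at (0,3)
Step 5: ant0:(0,3)->S->(1,3) | ant1:(0,3)->S->(1,3)
  grid max=4 at (0,3)
Step 6: ant0:(1,3)->N->(0,3) | ant1:(1,3)->N->(0,3)
  grid max=7 at (0,3)
Final grid:
  0 0 0 7
  0 0 0 2
  0 0 0 0
  0 0 0 0
  0 0 0 0
Max pheromone 7 at (0,3)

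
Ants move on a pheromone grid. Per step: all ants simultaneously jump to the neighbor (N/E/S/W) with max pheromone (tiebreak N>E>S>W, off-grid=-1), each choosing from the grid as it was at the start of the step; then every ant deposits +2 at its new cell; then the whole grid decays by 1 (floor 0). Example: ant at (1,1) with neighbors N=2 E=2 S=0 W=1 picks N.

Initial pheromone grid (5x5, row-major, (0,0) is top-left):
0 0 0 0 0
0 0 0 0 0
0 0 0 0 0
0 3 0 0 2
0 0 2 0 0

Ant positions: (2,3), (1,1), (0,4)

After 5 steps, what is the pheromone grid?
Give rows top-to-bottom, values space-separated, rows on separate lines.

After step 1: ants at (1,3),(0,1),(1,4)
  0 1 0 0 0
  0 0 0 1 1
  0 0 0 0 0
  0 2 0 0 1
  0 0 1 0 0
After step 2: ants at (1,4),(0,2),(1,3)
  0 0 1 0 0
  0 0 0 2 2
  0 0 0 0 0
  0 1 0 0 0
  0 0 0 0 0
After step 3: ants at (1,3),(0,3),(1,4)
  0 0 0 1 0
  0 0 0 3 3
  0 0 0 0 0
  0 0 0 0 0
  0 0 0 0 0
After step 4: ants at (1,4),(1,3),(1,3)
  0 0 0 0 0
  0 0 0 6 4
  0 0 0 0 0
  0 0 0 0 0
  0 0 0 0 0
After step 5: ants at (1,3),(1,4),(1,4)
  0 0 0 0 0
  0 0 0 7 7
  0 0 0 0 0
  0 0 0 0 0
  0 0 0 0 0

0 0 0 0 0
0 0 0 7 7
0 0 0 0 0
0 0 0 0 0
0 0 0 0 0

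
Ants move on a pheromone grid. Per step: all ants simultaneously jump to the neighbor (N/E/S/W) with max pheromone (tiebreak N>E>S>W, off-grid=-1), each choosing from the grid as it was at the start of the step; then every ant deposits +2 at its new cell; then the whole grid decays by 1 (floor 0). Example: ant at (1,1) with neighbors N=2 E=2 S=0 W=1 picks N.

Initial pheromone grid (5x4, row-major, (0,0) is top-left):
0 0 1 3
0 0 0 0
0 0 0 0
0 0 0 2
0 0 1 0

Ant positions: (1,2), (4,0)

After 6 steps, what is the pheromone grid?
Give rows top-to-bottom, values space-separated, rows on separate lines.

After step 1: ants at (0,2),(3,0)
  0 0 2 2
  0 0 0 0
  0 0 0 0
  1 0 0 1
  0 0 0 0
After step 2: ants at (0,3),(2,0)
  0 0 1 3
  0 0 0 0
  1 0 0 0
  0 0 0 0
  0 0 0 0
After step 3: ants at (0,2),(1,0)
  0 0 2 2
  1 0 0 0
  0 0 0 0
  0 0 0 0
  0 0 0 0
After step 4: ants at (0,3),(0,0)
  1 0 1 3
  0 0 0 0
  0 0 0 0
  0 0 0 0
  0 0 0 0
After step 5: ants at (0,2),(0,1)
  0 1 2 2
  0 0 0 0
  0 0 0 0
  0 0 0 0
  0 0 0 0
After step 6: ants at (0,3),(0,2)
  0 0 3 3
  0 0 0 0
  0 0 0 0
  0 0 0 0
  0 0 0 0

0 0 3 3
0 0 0 0
0 0 0 0
0 0 0 0
0 0 0 0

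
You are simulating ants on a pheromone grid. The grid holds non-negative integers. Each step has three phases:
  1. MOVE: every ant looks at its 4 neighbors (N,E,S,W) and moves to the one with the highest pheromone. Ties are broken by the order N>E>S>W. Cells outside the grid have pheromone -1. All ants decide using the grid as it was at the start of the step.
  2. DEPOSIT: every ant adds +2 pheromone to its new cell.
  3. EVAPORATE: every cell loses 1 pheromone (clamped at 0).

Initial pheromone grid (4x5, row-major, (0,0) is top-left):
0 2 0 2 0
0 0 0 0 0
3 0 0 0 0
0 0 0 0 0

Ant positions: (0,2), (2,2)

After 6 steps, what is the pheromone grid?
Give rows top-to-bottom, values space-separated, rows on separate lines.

After step 1: ants at (0,3),(1,2)
  0 1 0 3 0
  0 0 1 0 0
  2 0 0 0 0
  0 0 0 0 0
After step 2: ants at (0,4),(0,2)
  0 0 1 2 1
  0 0 0 0 0
  1 0 0 0 0
  0 0 0 0 0
After step 3: ants at (0,3),(0,3)
  0 0 0 5 0
  0 0 0 0 0
  0 0 0 0 0
  0 0 0 0 0
After step 4: ants at (0,4),(0,4)
  0 0 0 4 3
  0 0 0 0 0
  0 0 0 0 0
  0 0 0 0 0
After step 5: ants at (0,3),(0,3)
  0 0 0 7 2
  0 0 0 0 0
  0 0 0 0 0
  0 0 0 0 0
After step 6: ants at (0,4),(0,4)
  0 0 0 6 5
  0 0 0 0 0
  0 0 0 0 0
  0 0 0 0 0

0 0 0 6 5
0 0 0 0 0
0 0 0 0 0
0 0 0 0 0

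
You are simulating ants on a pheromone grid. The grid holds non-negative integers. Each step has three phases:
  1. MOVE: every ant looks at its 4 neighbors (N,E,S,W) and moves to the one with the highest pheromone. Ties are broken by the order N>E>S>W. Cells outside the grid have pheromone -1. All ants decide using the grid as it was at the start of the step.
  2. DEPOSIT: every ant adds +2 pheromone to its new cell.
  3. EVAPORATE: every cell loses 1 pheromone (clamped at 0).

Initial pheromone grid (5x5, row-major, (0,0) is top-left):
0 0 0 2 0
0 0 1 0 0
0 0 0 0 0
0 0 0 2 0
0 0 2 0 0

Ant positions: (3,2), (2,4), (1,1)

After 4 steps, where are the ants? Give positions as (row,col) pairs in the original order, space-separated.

Step 1: ant0:(3,2)->E->(3,3) | ant1:(2,4)->N->(1,4) | ant2:(1,1)->E->(1,2)
  grid max=3 at (3,3)
Step 2: ant0:(3,3)->N->(2,3) | ant1:(1,4)->N->(0,4) | ant2:(1,2)->N->(0,2)
  grid max=2 at (3,3)
Step 3: ant0:(2,3)->S->(3,3) | ant1:(0,4)->S->(1,4) | ant2:(0,2)->S->(1,2)
  grid max=3 at (3,3)
Step 4: ant0:(3,3)->N->(2,3) | ant1:(1,4)->N->(0,4) | ant2:(1,2)->N->(0,2)
  grid max=2 at (3,3)

(2,3) (0,4) (0,2)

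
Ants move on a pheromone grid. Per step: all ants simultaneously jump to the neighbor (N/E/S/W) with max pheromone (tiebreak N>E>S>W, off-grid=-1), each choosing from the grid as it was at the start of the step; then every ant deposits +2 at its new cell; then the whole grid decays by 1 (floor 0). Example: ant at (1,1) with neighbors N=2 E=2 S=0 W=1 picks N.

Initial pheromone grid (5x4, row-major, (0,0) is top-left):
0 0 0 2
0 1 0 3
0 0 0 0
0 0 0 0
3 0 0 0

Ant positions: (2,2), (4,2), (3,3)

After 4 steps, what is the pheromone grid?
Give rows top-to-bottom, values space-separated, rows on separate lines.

After step 1: ants at (1,2),(3,2),(2,3)
  0 0 0 1
  0 0 1 2
  0 0 0 1
  0 0 1 0
  2 0 0 0
After step 2: ants at (1,3),(2,2),(1,3)
  0 0 0 0
  0 0 0 5
  0 0 1 0
  0 0 0 0
  1 0 0 0
After step 3: ants at (0,3),(1,2),(0,3)
  0 0 0 3
  0 0 1 4
  0 0 0 0
  0 0 0 0
  0 0 0 0
After step 4: ants at (1,3),(1,3),(1,3)
  0 0 0 2
  0 0 0 9
  0 0 0 0
  0 0 0 0
  0 0 0 0

0 0 0 2
0 0 0 9
0 0 0 0
0 0 0 0
0 0 0 0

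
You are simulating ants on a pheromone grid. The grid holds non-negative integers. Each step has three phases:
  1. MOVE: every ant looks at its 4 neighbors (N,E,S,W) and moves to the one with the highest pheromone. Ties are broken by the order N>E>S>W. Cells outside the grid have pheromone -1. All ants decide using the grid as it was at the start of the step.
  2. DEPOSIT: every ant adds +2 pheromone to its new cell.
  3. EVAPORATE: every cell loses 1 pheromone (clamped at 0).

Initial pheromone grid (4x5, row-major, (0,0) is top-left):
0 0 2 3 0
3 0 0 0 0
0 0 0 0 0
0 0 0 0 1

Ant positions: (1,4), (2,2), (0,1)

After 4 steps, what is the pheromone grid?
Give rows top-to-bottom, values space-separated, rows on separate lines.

After step 1: ants at (0,4),(1,2),(0,2)
  0 0 3 2 1
  2 0 1 0 0
  0 0 0 0 0
  0 0 0 0 0
After step 2: ants at (0,3),(0,2),(0,3)
  0 0 4 5 0
  1 0 0 0 0
  0 0 0 0 0
  0 0 0 0 0
After step 3: ants at (0,2),(0,3),(0,2)
  0 0 7 6 0
  0 0 0 0 0
  0 0 0 0 0
  0 0 0 0 0
After step 4: ants at (0,3),(0,2),(0,3)
  0 0 8 9 0
  0 0 0 0 0
  0 0 0 0 0
  0 0 0 0 0

0 0 8 9 0
0 0 0 0 0
0 0 0 0 0
0 0 0 0 0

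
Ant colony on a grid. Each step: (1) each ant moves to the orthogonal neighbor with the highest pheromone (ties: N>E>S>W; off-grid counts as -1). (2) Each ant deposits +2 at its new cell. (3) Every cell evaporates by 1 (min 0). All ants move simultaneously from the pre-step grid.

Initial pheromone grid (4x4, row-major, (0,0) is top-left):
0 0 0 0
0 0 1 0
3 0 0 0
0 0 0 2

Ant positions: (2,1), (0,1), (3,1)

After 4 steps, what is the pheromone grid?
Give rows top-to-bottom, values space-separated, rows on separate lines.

After step 1: ants at (2,0),(0,2),(2,1)
  0 0 1 0
  0 0 0 0
  4 1 0 0
  0 0 0 1
After step 2: ants at (2,1),(0,3),(2,0)
  0 0 0 1
  0 0 0 0
  5 2 0 0
  0 0 0 0
After step 3: ants at (2,0),(1,3),(2,1)
  0 0 0 0
  0 0 0 1
  6 3 0 0
  0 0 0 0
After step 4: ants at (2,1),(0,3),(2,0)
  0 0 0 1
  0 0 0 0
  7 4 0 0
  0 0 0 0

0 0 0 1
0 0 0 0
7 4 0 0
0 0 0 0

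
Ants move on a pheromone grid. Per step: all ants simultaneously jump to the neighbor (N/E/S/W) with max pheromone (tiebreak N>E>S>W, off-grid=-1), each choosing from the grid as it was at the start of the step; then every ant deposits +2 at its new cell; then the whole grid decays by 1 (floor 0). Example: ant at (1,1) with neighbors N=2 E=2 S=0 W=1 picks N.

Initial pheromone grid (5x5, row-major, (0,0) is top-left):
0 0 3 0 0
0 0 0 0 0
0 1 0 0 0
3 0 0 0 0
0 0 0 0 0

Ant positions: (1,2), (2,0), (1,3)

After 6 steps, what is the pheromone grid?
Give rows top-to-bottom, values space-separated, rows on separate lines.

After step 1: ants at (0,2),(3,0),(0,3)
  0 0 4 1 0
  0 0 0 0 0
  0 0 0 0 0
  4 0 0 0 0
  0 0 0 0 0
After step 2: ants at (0,3),(2,0),(0,2)
  0 0 5 2 0
  0 0 0 0 0
  1 0 0 0 0
  3 0 0 0 0
  0 0 0 0 0
After step 3: ants at (0,2),(3,0),(0,3)
  0 0 6 3 0
  0 0 0 0 0
  0 0 0 0 0
  4 0 0 0 0
  0 0 0 0 0
After step 4: ants at (0,3),(2,0),(0,2)
  0 0 7 4 0
  0 0 0 0 0
  1 0 0 0 0
  3 0 0 0 0
  0 0 0 0 0
After step 5: ants at (0,2),(3,0),(0,3)
  0 0 8 5 0
  0 0 0 0 0
  0 0 0 0 0
  4 0 0 0 0
  0 0 0 0 0
After step 6: ants at (0,3),(2,0),(0,2)
  0 0 9 6 0
  0 0 0 0 0
  1 0 0 0 0
  3 0 0 0 0
  0 0 0 0 0

0 0 9 6 0
0 0 0 0 0
1 0 0 0 0
3 0 0 0 0
0 0 0 0 0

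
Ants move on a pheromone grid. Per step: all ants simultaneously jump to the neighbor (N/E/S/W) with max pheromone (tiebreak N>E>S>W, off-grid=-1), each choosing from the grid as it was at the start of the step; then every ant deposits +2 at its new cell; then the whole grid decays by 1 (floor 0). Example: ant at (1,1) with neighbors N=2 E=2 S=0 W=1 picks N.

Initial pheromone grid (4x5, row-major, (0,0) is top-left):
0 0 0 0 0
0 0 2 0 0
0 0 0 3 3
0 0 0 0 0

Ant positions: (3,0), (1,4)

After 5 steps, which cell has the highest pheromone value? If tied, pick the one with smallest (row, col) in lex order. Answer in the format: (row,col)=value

Answer: (2,4)=4

Derivation:
Step 1: ant0:(3,0)->N->(2,0) | ant1:(1,4)->S->(2,4)
  grid max=4 at (2,4)
Step 2: ant0:(2,0)->N->(1,0) | ant1:(2,4)->W->(2,3)
  grid max=3 at (2,3)
Step 3: ant0:(1,0)->N->(0,0) | ant1:(2,3)->E->(2,4)
  grid max=4 at (2,4)
Step 4: ant0:(0,0)->E->(0,1) | ant1:(2,4)->W->(2,3)
  grid max=3 at (2,3)
Step 5: ant0:(0,1)->E->(0,2) | ant1:(2,3)->E->(2,4)
  grid max=4 at (2,4)
Final grid:
  0 0 1 0 0
  0 0 0 0 0
  0 0 0 2 4
  0 0 0 0 0
Max pheromone 4 at (2,4)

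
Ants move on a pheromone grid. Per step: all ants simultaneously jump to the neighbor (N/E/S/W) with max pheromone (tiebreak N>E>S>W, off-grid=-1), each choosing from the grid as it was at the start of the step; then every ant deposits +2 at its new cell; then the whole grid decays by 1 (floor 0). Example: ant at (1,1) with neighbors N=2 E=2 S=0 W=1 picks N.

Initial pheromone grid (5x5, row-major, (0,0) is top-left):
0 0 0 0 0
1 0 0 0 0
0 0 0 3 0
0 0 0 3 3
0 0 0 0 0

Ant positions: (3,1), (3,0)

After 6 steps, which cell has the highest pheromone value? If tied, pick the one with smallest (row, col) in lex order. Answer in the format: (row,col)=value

Answer: (2,0)=6

Derivation:
Step 1: ant0:(3,1)->N->(2,1) | ant1:(3,0)->N->(2,0)
  grid max=2 at (2,3)
Step 2: ant0:(2,1)->W->(2,0) | ant1:(2,0)->E->(2,1)
  grid max=2 at (2,0)
Step 3: ant0:(2,0)->E->(2,1) | ant1:(2,1)->W->(2,0)
  grid max=3 at (2,0)
Step 4: ant0:(2,1)->W->(2,0) | ant1:(2,0)->E->(2,1)
  grid max=4 at (2,0)
Step 5: ant0:(2,0)->E->(2,1) | ant1:(2,1)->W->(2,0)
  grid max=5 at (2,0)
Step 6: ant0:(2,1)->W->(2,0) | ant1:(2,0)->E->(2,1)
  grid max=6 at (2,0)
Final grid:
  0 0 0 0 0
  0 0 0 0 0
  6 6 0 0 0
  0 0 0 0 0
  0 0 0 0 0
Max pheromone 6 at (2,0)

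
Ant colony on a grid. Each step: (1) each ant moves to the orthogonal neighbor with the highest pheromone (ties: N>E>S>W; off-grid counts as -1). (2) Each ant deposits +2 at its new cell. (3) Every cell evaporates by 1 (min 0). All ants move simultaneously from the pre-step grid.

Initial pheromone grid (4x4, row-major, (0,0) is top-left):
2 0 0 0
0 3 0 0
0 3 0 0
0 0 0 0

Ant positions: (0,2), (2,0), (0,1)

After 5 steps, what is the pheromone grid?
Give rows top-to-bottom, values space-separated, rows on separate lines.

After step 1: ants at (0,3),(2,1),(1,1)
  1 0 0 1
  0 4 0 0
  0 4 0 0
  0 0 0 0
After step 2: ants at (1,3),(1,1),(2,1)
  0 0 0 0
  0 5 0 1
  0 5 0 0
  0 0 0 0
After step 3: ants at (0,3),(2,1),(1,1)
  0 0 0 1
  0 6 0 0
  0 6 0 0
  0 0 0 0
After step 4: ants at (1,3),(1,1),(2,1)
  0 0 0 0
  0 7 0 1
  0 7 0 0
  0 0 0 0
After step 5: ants at (0,3),(2,1),(1,1)
  0 0 0 1
  0 8 0 0
  0 8 0 0
  0 0 0 0

0 0 0 1
0 8 0 0
0 8 0 0
0 0 0 0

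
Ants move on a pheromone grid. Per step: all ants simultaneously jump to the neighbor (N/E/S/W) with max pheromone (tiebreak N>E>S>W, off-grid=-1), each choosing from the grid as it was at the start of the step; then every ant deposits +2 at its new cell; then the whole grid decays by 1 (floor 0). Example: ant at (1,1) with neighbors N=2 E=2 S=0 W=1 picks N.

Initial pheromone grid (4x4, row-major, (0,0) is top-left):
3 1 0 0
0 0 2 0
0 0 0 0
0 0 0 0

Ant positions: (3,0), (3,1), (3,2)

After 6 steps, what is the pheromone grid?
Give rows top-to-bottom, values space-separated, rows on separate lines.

After step 1: ants at (2,0),(2,1),(2,2)
  2 0 0 0
  0 0 1 0
  1 1 1 0
  0 0 0 0
After step 2: ants at (2,1),(2,2),(1,2)
  1 0 0 0
  0 0 2 0
  0 2 2 0
  0 0 0 0
After step 3: ants at (2,2),(1,2),(2,2)
  0 0 0 0
  0 0 3 0
  0 1 5 0
  0 0 0 0
After step 4: ants at (1,2),(2,2),(1,2)
  0 0 0 0
  0 0 6 0
  0 0 6 0
  0 0 0 0
After step 5: ants at (2,2),(1,2),(2,2)
  0 0 0 0
  0 0 7 0
  0 0 9 0
  0 0 0 0
After step 6: ants at (1,2),(2,2),(1,2)
  0 0 0 0
  0 0 10 0
  0 0 10 0
  0 0 0 0

0 0 0 0
0 0 10 0
0 0 10 0
0 0 0 0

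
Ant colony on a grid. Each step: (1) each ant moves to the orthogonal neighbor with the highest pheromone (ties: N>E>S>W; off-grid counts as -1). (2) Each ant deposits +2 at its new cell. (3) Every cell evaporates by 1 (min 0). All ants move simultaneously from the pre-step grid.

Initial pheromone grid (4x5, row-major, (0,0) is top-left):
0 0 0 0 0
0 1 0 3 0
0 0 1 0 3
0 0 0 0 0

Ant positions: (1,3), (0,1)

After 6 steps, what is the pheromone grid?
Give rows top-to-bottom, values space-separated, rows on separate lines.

After step 1: ants at (0,3),(1,1)
  0 0 0 1 0
  0 2 0 2 0
  0 0 0 0 2
  0 0 0 0 0
After step 2: ants at (1,3),(0,1)
  0 1 0 0 0
  0 1 0 3 0
  0 0 0 0 1
  0 0 0 0 0
After step 3: ants at (0,3),(1,1)
  0 0 0 1 0
  0 2 0 2 0
  0 0 0 0 0
  0 0 0 0 0
After step 4: ants at (1,3),(0,1)
  0 1 0 0 0
  0 1 0 3 0
  0 0 0 0 0
  0 0 0 0 0
After step 5: ants at (0,3),(1,1)
  0 0 0 1 0
  0 2 0 2 0
  0 0 0 0 0
  0 0 0 0 0
After step 6: ants at (1,3),(0,1)
  0 1 0 0 0
  0 1 0 3 0
  0 0 0 0 0
  0 0 0 0 0

0 1 0 0 0
0 1 0 3 0
0 0 0 0 0
0 0 0 0 0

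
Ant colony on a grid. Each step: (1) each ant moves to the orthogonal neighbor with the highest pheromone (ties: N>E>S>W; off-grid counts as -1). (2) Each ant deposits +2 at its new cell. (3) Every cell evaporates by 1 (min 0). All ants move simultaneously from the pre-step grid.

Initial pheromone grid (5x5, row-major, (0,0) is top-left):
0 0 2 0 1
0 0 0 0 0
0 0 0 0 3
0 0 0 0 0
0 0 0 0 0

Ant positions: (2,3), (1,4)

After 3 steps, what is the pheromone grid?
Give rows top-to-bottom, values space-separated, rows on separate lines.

After step 1: ants at (2,4),(2,4)
  0 0 1 0 0
  0 0 0 0 0
  0 0 0 0 6
  0 0 0 0 0
  0 0 0 0 0
After step 2: ants at (1,4),(1,4)
  0 0 0 0 0
  0 0 0 0 3
  0 0 0 0 5
  0 0 0 0 0
  0 0 0 0 0
After step 3: ants at (2,4),(2,4)
  0 0 0 0 0
  0 0 0 0 2
  0 0 0 0 8
  0 0 0 0 0
  0 0 0 0 0

0 0 0 0 0
0 0 0 0 2
0 0 0 0 8
0 0 0 0 0
0 0 0 0 0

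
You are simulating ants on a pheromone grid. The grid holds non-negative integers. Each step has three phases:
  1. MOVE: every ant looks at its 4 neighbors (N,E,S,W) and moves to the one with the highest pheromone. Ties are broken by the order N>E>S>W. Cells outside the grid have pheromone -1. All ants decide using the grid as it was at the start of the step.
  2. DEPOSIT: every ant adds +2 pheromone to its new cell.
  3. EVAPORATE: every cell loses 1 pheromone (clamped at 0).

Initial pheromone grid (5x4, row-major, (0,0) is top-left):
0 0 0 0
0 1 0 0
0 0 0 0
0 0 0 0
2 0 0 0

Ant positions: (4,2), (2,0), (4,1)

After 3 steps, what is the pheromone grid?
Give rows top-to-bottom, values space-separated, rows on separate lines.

After step 1: ants at (3,2),(1,0),(4,0)
  0 0 0 0
  1 0 0 0
  0 0 0 0
  0 0 1 0
  3 0 0 0
After step 2: ants at (2,2),(0,0),(3,0)
  1 0 0 0
  0 0 0 0
  0 0 1 0
  1 0 0 0
  2 0 0 0
After step 3: ants at (1,2),(0,1),(4,0)
  0 1 0 0
  0 0 1 0
  0 0 0 0
  0 0 0 0
  3 0 0 0

0 1 0 0
0 0 1 0
0 0 0 0
0 0 0 0
3 0 0 0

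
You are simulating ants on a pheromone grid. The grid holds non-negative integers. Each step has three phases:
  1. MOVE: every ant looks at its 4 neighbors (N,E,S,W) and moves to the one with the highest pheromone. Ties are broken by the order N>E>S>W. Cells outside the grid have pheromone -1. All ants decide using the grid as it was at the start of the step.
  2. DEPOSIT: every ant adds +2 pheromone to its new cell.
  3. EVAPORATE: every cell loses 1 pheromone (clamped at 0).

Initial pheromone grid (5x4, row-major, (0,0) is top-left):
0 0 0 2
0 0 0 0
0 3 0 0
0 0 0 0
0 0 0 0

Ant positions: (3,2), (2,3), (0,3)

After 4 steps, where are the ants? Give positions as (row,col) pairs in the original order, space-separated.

Step 1: ant0:(3,2)->N->(2,2) | ant1:(2,3)->N->(1,3) | ant2:(0,3)->S->(1,3)
  grid max=3 at (1,3)
Step 2: ant0:(2,2)->W->(2,1) | ant1:(1,3)->N->(0,3) | ant2:(1,3)->N->(0,3)
  grid max=4 at (0,3)
Step 3: ant0:(2,1)->N->(1,1) | ant1:(0,3)->S->(1,3) | ant2:(0,3)->S->(1,3)
  grid max=5 at (1,3)
Step 4: ant0:(1,1)->S->(2,1) | ant1:(1,3)->N->(0,3) | ant2:(1,3)->N->(0,3)
  grid max=6 at (0,3)

(2,1) (0,3) (0,3)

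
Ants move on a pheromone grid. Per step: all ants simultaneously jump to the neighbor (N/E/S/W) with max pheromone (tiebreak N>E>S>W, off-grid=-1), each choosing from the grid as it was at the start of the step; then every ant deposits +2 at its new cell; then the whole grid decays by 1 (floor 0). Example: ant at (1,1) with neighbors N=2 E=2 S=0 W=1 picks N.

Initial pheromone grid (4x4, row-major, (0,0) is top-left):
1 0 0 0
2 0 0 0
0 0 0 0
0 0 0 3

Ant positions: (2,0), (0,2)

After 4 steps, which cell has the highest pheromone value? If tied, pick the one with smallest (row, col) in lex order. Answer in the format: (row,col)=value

Answer: (1,0)=2

Derivation:
Step 1: ant0:(2,0)->N->(1,0) | ant1:(0,2)->E->(0,3)
  grid max=3 at (1,0)
Step 2: ant0:(1,0)->N->(0,0) | ant1:(0,3)->S->(1,3)
  grid max=2 at (1,0)
Step 3: ant0:(0,0)->S->(1,0) | ant1:(1,3)->N->(0,3)
  grid max=3 at (1,0)
Step 4: ant0:(1,0)->N->(0,0) | ant1:(0,3)->S->(1,3)
  grid max=2 at (1,0)
Final grid:
  1 0 0 0
  2 0 0 1
  0 0 0 0
  0 0 0 0
Max pheromone 2 at (1,0)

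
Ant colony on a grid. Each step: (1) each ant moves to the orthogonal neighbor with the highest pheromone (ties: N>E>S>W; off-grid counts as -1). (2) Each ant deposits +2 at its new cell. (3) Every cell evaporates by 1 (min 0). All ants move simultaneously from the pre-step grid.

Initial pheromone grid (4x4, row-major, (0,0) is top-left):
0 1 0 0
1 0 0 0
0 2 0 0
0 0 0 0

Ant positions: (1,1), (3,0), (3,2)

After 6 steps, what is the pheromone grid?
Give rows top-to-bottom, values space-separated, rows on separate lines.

After step 1: ants at (2,1),(2,0),(2,2)
  0 0 0 0
  0 0 0 0
  1 3 1 0
  0 0 0 0
After step 2: ants at (2,2),(2,1),(2,1)
  0 0 0 0
  0 0 0 0
  0 6 2 0
  0 0 0 0
After step 3: ants at (2,1),(2,2),(2,2)
  0 0 0 0
  0 0 0 0
  0 7 5 0
  0 0 0 0
After step 4: ants at (2,2),(2,1),(2,1)
  0 0 0 0
  0 0 0 0
  0 10 6 0
  0 0 0 0
After step 5: ants at (2,1),(2,2),(2,2)
  0 0 0 0
  0 0 0 0
  0 11 9 0
  0 0 0 0
After step 6: ants at (2,2),(2,1),(2,1)
  0 0 0 0
  0 0 0 0
  0 14 10 0
  0 0 0 0

0 0 0 0
0 0 0 0
0 14 10 0
0 0 0 0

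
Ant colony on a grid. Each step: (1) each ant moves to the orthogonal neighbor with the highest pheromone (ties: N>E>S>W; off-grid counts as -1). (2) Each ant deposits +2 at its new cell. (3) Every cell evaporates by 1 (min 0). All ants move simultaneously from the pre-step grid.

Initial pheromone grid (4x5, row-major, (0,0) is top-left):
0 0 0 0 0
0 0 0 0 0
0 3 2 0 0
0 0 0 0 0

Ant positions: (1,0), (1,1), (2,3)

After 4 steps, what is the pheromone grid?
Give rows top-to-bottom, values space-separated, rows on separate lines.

After step 1: ants at (0,0),(2,1),(2,2)
  1 0 0 0 0
  0 0 0 0 0
  0 4 3 0 0
  0 0 0 0 0
After step 2: ants at (0,1),(2,2),(2,1)
  0 1 0 0 0
  0 0 0 0 0
  0 5 4 0 0
  0 0 0 0 0
After step 3: ants at (0,2),(2,1),(2,2)
  0 0 1 0 0
  0 0 0 0 0
  0 6 5 0 0
  0 0 0 0 0
After step 4: ants at (0,3),(2,2),(2,1)
  0 0 0 1 0
  0 0 0 0 0
  0 7 6 0 0
  0 0 0 0 0

0 0 0 1 0
0 0 0 0 0
0 7 6 0 0
0 0 0 0 0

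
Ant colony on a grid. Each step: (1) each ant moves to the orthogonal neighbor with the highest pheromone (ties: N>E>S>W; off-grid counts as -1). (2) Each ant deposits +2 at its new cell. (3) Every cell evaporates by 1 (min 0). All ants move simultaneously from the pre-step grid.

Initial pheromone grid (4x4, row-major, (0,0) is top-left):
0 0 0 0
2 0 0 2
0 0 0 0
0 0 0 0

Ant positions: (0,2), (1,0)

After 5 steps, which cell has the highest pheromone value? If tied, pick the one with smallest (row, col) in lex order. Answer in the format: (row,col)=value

Answer: (0,0)=1

Derivation:
Step 1: ant0:(0,2)->E->(0,3) | ant1:(1,0)->N->(0,0)
  grid max=1 at (0,0)
Step 2: ant0:(0,3)->S->(1,3) | ant1:(0,0)->S->(1,0)
  grid max=2 at (1,0)
Step 3: ant0:(1,3)->N->(0,3) | ant1:(1,0)->N->(0,0)
  grid max=1 at (0,0)
Step 4: ant0:(0,3)->S->(1,3) | ant1:(0,0)->S->(1,0)
  grid max=2 at (1,0)
Step 5: ant0:(1,3)->N->(0,3) | ant1:(1,0)->N->(0,0)
  grid max=1 at (0,0)
Final grid:
  1 0 0 1
  1 0 0 1
  0 0 0 0
  0 0 0 0
Max pheromone 1 at (0,0)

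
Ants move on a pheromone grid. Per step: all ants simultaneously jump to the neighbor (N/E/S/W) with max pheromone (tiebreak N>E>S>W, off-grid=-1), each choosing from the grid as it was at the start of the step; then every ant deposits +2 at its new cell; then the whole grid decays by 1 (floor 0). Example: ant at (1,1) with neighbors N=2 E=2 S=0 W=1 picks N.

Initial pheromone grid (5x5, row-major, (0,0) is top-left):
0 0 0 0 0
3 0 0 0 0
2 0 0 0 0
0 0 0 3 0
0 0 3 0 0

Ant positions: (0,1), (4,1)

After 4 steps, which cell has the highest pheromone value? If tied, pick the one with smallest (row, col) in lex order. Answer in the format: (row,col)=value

Step 1: ant0:(0,1)->E->(0,2) | ant1:(4,1)->E->(4,2)
  grid max=4 at (4,2)
Step 2: ant0:(0,2)->E->(0,3) | ant1:(4,2)->N->(3,2)
  grid max=3 at (4,2)
Step 3: ant0:(0,3)->E->(0,4) | ant1:(3,2)->S->(4,2)
  grid max=4 at (4,2)
Step 4: ant0:(0,4)->S->(1,4) | ant1:(4,2)->N->(3,2)
  grid max=3 at (4,2)
Final grid:
  0 0 0 0 0
  0 0 0 0 1
  0 0 0 0 0
  0 0 1 0 0
  0 0 3 0 0
Max pheromone 3 at (4,2)

Answer: (4,2)=3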